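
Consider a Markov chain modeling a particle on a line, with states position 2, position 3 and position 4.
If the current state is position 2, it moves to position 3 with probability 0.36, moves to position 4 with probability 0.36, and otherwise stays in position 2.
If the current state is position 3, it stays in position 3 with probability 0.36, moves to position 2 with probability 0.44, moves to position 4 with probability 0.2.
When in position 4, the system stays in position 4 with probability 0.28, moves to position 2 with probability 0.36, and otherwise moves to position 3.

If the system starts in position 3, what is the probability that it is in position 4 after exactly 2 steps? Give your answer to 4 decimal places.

Sum over the intermediate state after 1 step:
P = P(position 3→position 2)·P(position 2→position 4) + P(position 3→position 3)·P(position 3→position 4) + P(position 3→position 4)·P(position 4→position 4)
  = 0.44×0.36 + 0.36×0.2 + 0.2×0.28
  = 0.1584 + 0.0720 + 0.0560 = 0.2864

0.2864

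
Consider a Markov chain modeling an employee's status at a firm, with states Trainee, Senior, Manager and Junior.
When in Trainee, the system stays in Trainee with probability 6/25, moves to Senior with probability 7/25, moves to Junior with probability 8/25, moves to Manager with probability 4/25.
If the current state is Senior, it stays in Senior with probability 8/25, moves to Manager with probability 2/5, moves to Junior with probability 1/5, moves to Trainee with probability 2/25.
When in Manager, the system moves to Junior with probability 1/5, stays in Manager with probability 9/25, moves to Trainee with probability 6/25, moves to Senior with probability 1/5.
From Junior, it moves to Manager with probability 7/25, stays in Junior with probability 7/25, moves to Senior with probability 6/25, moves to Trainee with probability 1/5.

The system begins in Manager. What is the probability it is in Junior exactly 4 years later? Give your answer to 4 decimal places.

Propagate the distribution vector 4 years from Manager.
After 0 years: (0.0000, 0.0000, 1.0000, 0.0000)
After 1 year: (0.2400, 0.2000, 0.3600, 0.2000)
After 2 years: (0.2000, 0.2512, 0.3040, 0.2448)
After 3 years: (0.1900, 0.2559, 0.3105, 0.2436)
After 4 years: (0.1893, 0.2557, 0.3127, 0.2423)
P(in Junior after 4 years) = 0.2423

0.2423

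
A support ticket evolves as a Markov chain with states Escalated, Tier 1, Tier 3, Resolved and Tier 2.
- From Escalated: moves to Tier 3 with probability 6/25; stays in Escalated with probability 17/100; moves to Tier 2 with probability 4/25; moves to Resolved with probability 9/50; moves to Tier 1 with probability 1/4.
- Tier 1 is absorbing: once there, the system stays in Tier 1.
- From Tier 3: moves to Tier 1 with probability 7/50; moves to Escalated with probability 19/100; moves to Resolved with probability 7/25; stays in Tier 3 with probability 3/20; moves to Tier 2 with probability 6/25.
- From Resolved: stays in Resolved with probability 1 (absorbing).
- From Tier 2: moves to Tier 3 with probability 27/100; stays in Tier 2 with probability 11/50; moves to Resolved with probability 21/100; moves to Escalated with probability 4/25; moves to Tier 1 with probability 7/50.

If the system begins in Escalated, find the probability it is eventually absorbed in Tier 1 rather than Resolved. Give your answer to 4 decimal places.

0.4953

Let h(s) be the probability of absorption at Tier 1 starting from transient state s. Then h(Tier 1) = 1 and h(Resolved) = 0. By first-step analysis:
h(Escalated) = 0.17·h(Escalated) + 0.25·1 + 0.24·h(Tier 3) + 0.18·0 + 0.16·h(Tier 2)
h(Tier 3) = 0.19·h(Escalated) + 0.14·1 + 0.15·h(Tier 3) + 0.28·0 + 0.24·h(Tier 2)
h(Tier 2) = 0.16·h(Escalated) + 0.14·1 + 0.27·h(Tier 3) + 0.21·0 + 0.22·h(Tier 2)
Solving: h(Escalated) = 0.4953, h(Tier 3) = 0.3932, h(Tier 2) = 0.4172.
Starting from Escalated, the probability is 0.4953.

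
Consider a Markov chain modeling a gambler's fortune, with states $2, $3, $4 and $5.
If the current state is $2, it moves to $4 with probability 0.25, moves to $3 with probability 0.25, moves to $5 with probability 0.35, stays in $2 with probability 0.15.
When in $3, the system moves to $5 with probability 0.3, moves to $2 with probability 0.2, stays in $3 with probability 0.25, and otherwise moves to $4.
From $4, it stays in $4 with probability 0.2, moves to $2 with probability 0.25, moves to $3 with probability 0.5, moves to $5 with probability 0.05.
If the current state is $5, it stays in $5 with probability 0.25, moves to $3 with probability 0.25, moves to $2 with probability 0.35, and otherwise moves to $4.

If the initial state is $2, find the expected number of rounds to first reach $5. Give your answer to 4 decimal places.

3.8009

Let t(s) be the expected number of rounds to first reach $5 from state s, with t($5) = 0. Conditioning on the first round:
t($2) = 1 + 0.15·t($2) + 0.25·t($3) + 0.25·t($4)
t($3) = 1 + 0.2·t($2) + 0.25·t($3) + 0.25·t($4)
t($4) = 1 + 0.25·t($2) + 0.5·t($3) + 0.2·t($4)
Solving: t($2) = 3.8009, t($3) = 3.9910, t($4) = 4.9321.
Expected rounds from $2 to $5: 3.8009.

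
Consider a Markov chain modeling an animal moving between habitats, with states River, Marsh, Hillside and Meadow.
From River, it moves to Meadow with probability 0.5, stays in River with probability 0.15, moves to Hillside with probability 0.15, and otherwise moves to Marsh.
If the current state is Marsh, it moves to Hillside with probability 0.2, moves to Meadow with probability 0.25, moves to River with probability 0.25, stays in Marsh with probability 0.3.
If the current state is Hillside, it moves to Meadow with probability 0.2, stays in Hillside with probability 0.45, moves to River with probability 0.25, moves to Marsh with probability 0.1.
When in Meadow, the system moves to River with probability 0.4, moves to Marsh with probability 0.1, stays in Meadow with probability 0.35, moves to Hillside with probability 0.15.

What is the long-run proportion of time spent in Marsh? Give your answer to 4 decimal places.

0.1592

Let the stationary distribution be π with π = πP and π_1 + π_2 + π_3 + π_4 = 1.
π_1 = 0.15·π_1 + 0.25·π_2 + 0.25·π_3 + 0.4·π_4
π_2 = 0.2·π_1 + 0.3·π_2 + 0.1·π_3 + 0.1·π_4
π_3 = 0.15·π_1 + 0.2·π_2 + 0.45·π_3 + 0.15·π_4
Solving with the normalization constraint gives π = (0.2738, 0.1592, 0.2257, 0.3413).
So the stationary probability of Marsh is 0.1592.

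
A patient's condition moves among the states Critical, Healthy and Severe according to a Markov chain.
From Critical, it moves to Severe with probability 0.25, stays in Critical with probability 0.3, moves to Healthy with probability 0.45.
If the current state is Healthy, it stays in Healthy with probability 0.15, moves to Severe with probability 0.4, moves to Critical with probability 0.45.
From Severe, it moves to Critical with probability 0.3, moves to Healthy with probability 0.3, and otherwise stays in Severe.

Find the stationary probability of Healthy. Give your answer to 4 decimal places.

Let the stationary distribution be π with π = πP and π_1 + π_2 + π_3 = 1.
π_1 = 0.3·π_1 + 0.45·π_2 + 0.3·π_3
π_2 = 0.45·π_1 + 0.15·π_2 + 0.3·π_3
Solving with the normalization constraint gives π = (0.3459, 0.3060, 0.3481).
So the stationary probability of Healthy is 0.3060.

0.3060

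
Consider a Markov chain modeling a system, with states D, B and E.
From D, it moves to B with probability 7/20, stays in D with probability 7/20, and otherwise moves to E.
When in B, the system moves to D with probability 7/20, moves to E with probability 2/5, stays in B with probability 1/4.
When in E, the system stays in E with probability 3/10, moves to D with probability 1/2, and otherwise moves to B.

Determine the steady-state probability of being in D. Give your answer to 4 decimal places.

0.3991

Let the stationary distribution be π with π = πP and π_1 + π_2 + π_3 = 1.
π_1 = 0.35·π_1 + 0.35·π_2 + 0.5·π_3
π_2 = 0.35·π_1 + 0.25·π_2 + 0.2·π_3
Solving with the normalization constraint gives π = (0.3991, 0.2735, 0.3274).
So the stationary probability of D is 0.3991.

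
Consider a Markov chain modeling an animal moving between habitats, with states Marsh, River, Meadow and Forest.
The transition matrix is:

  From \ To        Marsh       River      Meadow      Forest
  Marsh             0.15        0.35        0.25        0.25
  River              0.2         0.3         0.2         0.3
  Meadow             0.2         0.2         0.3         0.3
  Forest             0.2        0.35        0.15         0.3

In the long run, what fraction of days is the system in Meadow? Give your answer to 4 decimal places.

Let the stationary distribution be π with π = πP and π_1 + π_2 + π_3 + π_4 = 1.
π_1 = 0.15·π_1 + 0.2·π_2 + 0.2·π_3 + 0.2·π_4
π_2 = 0.35·π_1 + 0.3·π_2 + 0.2·π_3 + 0.35·π_4
π_3 = 0.25·π_1 + 0.2·π_2 + 0.3·π_3 + 0.15·π_4
Solving with the normalization constraint gives π = (0.1905, 0.3024, 0.2167, 0.2905).
So the stationary probability of Meadow is 0.2167.

0.2167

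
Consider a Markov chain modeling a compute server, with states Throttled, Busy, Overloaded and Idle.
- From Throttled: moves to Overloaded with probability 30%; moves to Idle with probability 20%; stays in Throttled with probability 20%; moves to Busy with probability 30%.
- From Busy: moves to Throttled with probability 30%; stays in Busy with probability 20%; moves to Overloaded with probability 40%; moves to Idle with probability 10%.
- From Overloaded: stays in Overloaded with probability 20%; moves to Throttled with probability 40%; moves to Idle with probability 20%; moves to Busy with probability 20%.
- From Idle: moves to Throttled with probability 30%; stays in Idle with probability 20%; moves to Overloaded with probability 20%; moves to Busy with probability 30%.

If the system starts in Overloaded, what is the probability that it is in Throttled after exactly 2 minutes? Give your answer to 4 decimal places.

Propagate the distribution vector 2 minutes from Overloaded.
After 0 minutes: (0.0000, 0.0000, 1.0000, 0.0000)
After 1 minute: (0.4000, 0.2000, 0.2000, 0.2000)
After 2 minutes: (0.2800, 0.2600, 0.2800, 0.1800)
P(in Throttled after 2 minutes) = 0.2800

0.2800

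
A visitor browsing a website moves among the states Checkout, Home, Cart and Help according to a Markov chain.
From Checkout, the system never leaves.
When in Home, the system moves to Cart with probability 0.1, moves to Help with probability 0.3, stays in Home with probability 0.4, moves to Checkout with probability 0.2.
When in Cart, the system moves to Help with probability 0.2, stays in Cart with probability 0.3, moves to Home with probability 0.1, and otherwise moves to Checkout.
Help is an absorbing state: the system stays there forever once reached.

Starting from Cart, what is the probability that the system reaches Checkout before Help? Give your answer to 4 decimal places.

Let h(s) be the probability of absorption at Checkout starting from transient state s. Then h(Checkout) = 1 and h(Help) = 0. By first-step analysis:
h(Home) = 0.2·1 + 0.4·h(Home) + 0.1·h(Cart) + 0.3·0
h(Cart) = 0.4·1 + 0.1·h(Home) + 0.3·h(Cart) + 0.2·0
Solving: h(Home) = 0.4390, h(Cart) = 0.6341.
Starting from Cart, the probability is 0.6341.

0.6341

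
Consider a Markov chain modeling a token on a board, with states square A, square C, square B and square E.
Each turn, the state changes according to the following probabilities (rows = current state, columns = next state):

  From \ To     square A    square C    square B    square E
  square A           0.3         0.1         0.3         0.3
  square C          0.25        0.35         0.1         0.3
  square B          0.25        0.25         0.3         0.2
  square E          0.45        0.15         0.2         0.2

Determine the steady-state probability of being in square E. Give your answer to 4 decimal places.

Let the stationary distribution be π with π = πP and π_1 + π_2 + π_3 + π_4 = 1.
π_1 = 0.3·π_1 + 0.25·π_2 + 0.25·π_3 + 0.45·π_4
π_2 = 0.1·π_1 + 0.35·π_2 + 0.25·π_3 + 0.15·π_4
π_3 = 0.3·π_1 + 0.1·π_2 + 0.3·π_3 + 0.2·π_4
Solving with the normalization constraint gives π = (0.3161, 0.1972, 0.2354, 0.2513).
So the stationary probability of square E is 0.2513.

0.2513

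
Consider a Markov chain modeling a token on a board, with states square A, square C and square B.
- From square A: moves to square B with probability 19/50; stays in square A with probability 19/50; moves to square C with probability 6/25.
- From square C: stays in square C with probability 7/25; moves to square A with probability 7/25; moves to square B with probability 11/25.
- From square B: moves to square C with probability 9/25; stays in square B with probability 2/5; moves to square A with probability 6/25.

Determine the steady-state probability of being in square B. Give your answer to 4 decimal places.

Let the stationary distribution be π with π = πP and π_1 + π_2 + π_3 = 1.
π_1 = 0.38·π_1 + 0.28·π_2 + 0.24·π_3
π_2 = 0.24·π_1 + 0.28·π_2 + 0.36·π_3
Solving with the normalization constraint gives π = (0.2931, 0.3008, 0.4062).
So the stationary probability of square B is 0.4062.

0.4062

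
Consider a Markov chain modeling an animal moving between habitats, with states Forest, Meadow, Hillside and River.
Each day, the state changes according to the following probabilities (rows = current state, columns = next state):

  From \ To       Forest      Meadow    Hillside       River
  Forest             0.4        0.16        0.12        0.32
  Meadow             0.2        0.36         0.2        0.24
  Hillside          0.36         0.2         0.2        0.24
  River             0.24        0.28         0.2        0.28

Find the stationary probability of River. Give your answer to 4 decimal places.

0.2749

Let the stationary distribution be π with π = πP and π_1 + π_2 + π_3 + π_4 = 1.
π_1 = 0.4·π_1 + 0.2·π_2 + 0.36·π_3 + 0.24·π_4
π_2 = 0.16·π_1 + 0.36·π_2 + 0.2·π_3 + 0.28·π_4
π_3 = 0.12·π_1 + 0.2·π_2 + 0.2·π_3 + 0.2·π_4
Solving with the normalization constraint gives π = (0.2990, 0.2500, 0.1761, 0.2749).
So the stationary probability of River is 0.2749.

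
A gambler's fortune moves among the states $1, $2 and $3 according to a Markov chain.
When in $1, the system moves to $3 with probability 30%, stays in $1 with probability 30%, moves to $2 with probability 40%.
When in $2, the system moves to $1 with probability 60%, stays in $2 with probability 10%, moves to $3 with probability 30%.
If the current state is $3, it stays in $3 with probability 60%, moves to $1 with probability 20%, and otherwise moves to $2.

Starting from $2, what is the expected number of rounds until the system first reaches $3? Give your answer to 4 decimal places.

3.3333

Let t(s) be the expected number of rounds to first reach $3 from state s, with t($3) = 0. Conditioning on the first round:
t($1) = 1 + 0.3·t($1) + 0.4·t($2)
t($2) = 1 + 0.6·t($1) + 0.1·t($2)
Solving: t($1) = 3.3333, t($2) = 3.3333.
Expected rounds from $2 to $3: 3.3333.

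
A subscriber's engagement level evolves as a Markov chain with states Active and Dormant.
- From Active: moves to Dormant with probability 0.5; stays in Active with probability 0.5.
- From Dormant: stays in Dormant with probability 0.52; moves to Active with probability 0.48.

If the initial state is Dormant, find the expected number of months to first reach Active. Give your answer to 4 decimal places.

Let t(s) be the expected number of months to first reach Active from state s, with t(Active) = 0. Conditioning on the first month:
t(Dormant) = 1 + 0.52·t(Dormant)
Solving: t(Dormant) = 2.0833.
Expected months from Dormant to Active: 2.0833.

2.0833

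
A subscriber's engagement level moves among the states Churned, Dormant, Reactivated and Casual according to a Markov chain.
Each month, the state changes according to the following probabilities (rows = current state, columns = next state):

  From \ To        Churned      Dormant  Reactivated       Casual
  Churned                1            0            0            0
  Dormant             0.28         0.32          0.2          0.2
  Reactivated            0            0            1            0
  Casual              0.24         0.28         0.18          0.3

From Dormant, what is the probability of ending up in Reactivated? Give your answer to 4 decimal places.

0.4190

Let h(s) be the probability of absorption at Reactivated starting from transient state s. Then h(Reactivated) = 1 and h(Churned) = 0. By first-step analysis:
h(Dormant) = 0.28·0 + 0.32·h(Dormant) + 0.2·1 + 0.2·h(Casual)
h(Casual) = 0.24·0 + 0.28·h(Dormant) + 0.18·1 + 0.3·h(Casual)
Solving: h(Dormant) = 0.4190, h(Casual) = 0.4248.
Starting from Dormant, the probability is 0.4190.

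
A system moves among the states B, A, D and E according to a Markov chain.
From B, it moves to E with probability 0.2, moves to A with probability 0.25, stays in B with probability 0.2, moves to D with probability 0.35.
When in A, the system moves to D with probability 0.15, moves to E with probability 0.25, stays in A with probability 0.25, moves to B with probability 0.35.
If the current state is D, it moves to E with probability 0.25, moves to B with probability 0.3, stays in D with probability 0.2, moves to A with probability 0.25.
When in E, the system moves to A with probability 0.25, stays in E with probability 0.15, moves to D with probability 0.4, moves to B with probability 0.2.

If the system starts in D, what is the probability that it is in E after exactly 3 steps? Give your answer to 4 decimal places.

0.2161

Propagate the distribution vector 3 steps from D.
After 0 steps: (0.0000, 0.0000, 1.0000, 0.0000)
After 1 step: (0.3000, 0.2500, 0.2000, 0.2500)
After 2 steps: (0.2575, 0.2500, 0.2825, 0.2100)
After 3 steps: (0.2658, 0.2500, 0.2681, 0.2161)
P(in E after 3 steps) = 0.2161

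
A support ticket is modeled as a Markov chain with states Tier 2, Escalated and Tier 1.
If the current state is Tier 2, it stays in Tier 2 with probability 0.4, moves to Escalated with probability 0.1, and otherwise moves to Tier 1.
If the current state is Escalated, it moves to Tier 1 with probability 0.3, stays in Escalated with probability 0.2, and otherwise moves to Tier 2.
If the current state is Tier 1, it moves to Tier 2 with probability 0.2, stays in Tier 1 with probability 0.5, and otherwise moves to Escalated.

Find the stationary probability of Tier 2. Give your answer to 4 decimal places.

Let the stationary distribution be π with π = πP and π_1 + π_2 + π_3 = 1.
π_1 = 0.4·π_1 + 0.5·π_2 + 0.2·π_3
π_2 = 0.1·π_1 + 0.2·π_2 + 0.3·π_3
Solving with the normalization constraint gives π = (0.3298, 0.2128, 0.4574).
So the stationary probability of Tier 2 is 0.3298.

0.3298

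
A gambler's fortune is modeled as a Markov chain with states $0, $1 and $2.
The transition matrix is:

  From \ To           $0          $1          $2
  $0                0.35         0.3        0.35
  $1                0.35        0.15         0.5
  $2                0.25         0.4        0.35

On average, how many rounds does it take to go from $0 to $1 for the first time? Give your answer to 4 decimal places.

2.9851

Let t(s) be the expected number of rounds to first reach $1 from state s, with t($1) = 0. Conditioning on the first round:
t($0) = 1 + 0.35·t($0) + 0.35·t($2)
t($2) = 1 + 0.25·t($0) + 0.35·t($2)
Solving: t($0) = 2.9851, t($2) = 2.6866.
Expected rounds from $0 to $1: 2.9851.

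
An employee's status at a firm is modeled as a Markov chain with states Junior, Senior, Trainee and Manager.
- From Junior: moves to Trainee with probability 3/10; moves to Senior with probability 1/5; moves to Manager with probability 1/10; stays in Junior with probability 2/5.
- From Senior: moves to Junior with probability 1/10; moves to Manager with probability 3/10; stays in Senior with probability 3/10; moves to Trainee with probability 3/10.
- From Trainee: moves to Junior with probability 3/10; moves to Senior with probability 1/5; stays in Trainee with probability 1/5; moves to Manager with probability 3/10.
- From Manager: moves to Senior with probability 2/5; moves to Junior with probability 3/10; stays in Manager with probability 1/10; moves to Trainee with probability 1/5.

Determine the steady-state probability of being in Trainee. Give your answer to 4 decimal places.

0.2541

Let the stationary distribution be π with π = πP and π_1 + π_2 + π_3 + π_4 = 1.
π_1 = 0.4·π_1 + 0.1·π_2 + 0.3·π_3 + 0.3·π_4
π_2 = 0.2·π_1 + 0.3·π_2 + 0.2·π_3 + 0.4·π_4
π_3 = 0.3·π_1 + 0.3·π_2 + 0.2·π_3 + 0.2·π_4
Solving with the normalization constraint gives π = (0.2739, 0.2676, 0.2541, 0.2044).
So the stationary probability of Trainee is 0.2541.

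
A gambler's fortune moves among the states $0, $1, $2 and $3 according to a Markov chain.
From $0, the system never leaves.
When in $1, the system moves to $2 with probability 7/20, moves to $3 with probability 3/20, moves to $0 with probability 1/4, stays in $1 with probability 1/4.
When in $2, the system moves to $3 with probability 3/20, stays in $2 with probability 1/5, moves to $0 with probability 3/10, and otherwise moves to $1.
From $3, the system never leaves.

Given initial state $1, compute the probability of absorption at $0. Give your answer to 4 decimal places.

Let h(s) be the probability of absorption at $0 starting from transient state s. Then h($0) = 1 and h($3) = 0. By first-step analysis:
h($1) = 0.25·1 + 0.25·h($1) + 0.35·h($2) + 0.15·0
h($2) = 0.3·1 + 0.35·h($1) + 0.2·h($2) + 0.15·0
Solving: h($1) = 0.6387, h($2) = 0.6545.
Starting from $1, the probability is 0.6387.

0.6387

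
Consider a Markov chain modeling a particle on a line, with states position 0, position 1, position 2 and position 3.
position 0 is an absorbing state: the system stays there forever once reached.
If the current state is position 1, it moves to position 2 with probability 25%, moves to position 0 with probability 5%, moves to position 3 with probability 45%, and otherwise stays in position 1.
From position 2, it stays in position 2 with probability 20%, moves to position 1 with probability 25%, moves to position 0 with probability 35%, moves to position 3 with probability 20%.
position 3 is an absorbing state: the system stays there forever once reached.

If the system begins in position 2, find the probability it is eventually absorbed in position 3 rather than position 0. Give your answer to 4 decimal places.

0.4884

Let h(s) be the probability of absorption at position 3 starting from transient state s. Then h(position 3) = 1 and h(position 0) = 0. By first-step analysis:
h(position 1) = 0.05·0 + 0.25·h(position 1) + 0.25·h(position 2) + 0.45·1
h(position 2) = 0.35·0 + 0.25·h(position 1) + 0.2·h(position 2) + 0.2·1
Solving: h(position 1) = 0.7628, h(position 2) = 0.4884.
Starting from position 2, the probability is 0.4884.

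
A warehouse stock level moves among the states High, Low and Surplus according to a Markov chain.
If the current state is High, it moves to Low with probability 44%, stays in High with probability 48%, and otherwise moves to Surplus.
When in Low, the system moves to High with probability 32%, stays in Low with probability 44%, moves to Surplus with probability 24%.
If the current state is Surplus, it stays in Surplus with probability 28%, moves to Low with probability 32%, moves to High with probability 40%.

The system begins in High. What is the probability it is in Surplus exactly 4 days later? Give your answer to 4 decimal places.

Propagate the distribution vector 4 days from High.
After 0 days: (1.0000, 0.0000, 0.0000)
After 1 day: (0.4800, 0.4400, 0.0800)
After 2 days: (0.4032, 0.4304, 0.1664)
After 3 days: (0.3978, 0.4200, 0.1821)
After 4 days: (0.3982, 0.4181, 0.1836)
P(in Surplus after 4 days) = 0.1836

0.1836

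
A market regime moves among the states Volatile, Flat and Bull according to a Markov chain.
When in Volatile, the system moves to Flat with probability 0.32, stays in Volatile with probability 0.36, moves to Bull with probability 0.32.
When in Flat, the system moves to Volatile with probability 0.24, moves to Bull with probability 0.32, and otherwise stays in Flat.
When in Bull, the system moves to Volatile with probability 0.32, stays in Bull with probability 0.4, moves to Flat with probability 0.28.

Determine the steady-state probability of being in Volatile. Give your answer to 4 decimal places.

Let the stationary distribution be π with π = πP and π_1 + π_2 + π_3 = 1.
π_1 = 0.36·π_1 + 0.24·π_2 + 0.32·π_3
π_2 = 0.32·π_1 + 0.44·π_2 + 0.28·π_3
Solving with the normalization constraint gives π = (0.3043, 0.3478, 0.3478).
So the stationary probability of Volatile is 0.3043.

0.3043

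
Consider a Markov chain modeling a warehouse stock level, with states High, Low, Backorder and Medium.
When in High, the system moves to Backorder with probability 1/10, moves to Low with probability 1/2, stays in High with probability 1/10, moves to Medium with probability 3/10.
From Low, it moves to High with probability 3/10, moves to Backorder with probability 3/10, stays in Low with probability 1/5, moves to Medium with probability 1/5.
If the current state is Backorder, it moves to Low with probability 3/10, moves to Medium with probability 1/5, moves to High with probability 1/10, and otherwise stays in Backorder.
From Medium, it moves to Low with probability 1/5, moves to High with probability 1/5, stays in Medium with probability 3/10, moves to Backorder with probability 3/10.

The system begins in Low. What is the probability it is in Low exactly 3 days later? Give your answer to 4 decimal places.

0.2750

Propagate the distribution vector 3 days from Low.
After 0 days: (0.0000, 1.0000, 0.0000, 0.0000)
After 1 day: (0.3000, 0.2000, 0.3000, 0.2000)
After 2 days: (0.1600, 0.3200, 0.2700, 0.2500)
After 3 days: (0.1890, 0.2750, 0.2950, 0.2410)
P(in Low after 3 days) = 0.2750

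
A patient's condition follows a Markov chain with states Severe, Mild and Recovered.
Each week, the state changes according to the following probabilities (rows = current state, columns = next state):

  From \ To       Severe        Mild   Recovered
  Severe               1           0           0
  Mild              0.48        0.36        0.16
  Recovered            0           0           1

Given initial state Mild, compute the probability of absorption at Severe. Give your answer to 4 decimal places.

0.7500

Let h(s) be the probability of absorption at Severe starting from transient state s. Then h(Severe) = 1 and h(Recovered) = 0. By first-step analysis:
h(Mild) = 0.48·1 + 0.36·h(Mild) + 0.16·0
Solving: h(Mild) = 0.7500.
Starting from Mild, the probability is 0.7500.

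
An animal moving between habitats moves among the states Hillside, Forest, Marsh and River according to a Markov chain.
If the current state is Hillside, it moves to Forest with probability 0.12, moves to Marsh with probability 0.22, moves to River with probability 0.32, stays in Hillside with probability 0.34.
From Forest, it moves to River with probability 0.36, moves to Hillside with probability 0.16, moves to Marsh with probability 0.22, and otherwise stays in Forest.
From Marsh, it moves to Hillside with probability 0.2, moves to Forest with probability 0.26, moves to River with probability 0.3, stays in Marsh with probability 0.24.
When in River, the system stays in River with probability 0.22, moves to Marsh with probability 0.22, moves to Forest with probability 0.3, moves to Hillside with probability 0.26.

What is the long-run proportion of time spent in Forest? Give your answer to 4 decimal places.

Let the stationary distribution be π with π = πP and π_1 + π_2 + π_3 + π_4 = 1.
π_1 = 0.34·π_1 + 0.16·π_2 + 0.2·π_3 + 0.26·π_4
π_2 = 0.12·π_1 + 0.26·π_2 + 0.26·π_3 + 0.3·π_4
π_3 = 0.22·π_1 + 0.22·π_2 + 0.24·π_3 + 0.22·π_4
Solving with the normalization constraint gives π = (0.2421, 0.2379, 0.2245, 0.2955).
So the stationary probability of Forest is 0.2379.

0.2379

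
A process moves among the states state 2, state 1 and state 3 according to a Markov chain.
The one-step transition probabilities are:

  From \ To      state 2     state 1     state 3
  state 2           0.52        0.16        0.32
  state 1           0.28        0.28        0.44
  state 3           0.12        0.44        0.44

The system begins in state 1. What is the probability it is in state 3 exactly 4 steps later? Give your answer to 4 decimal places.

Propagate the distribution vector 4 steps from state 1.
After 0 steps: (0.0000, 1.0000, 0.0000)
After 1 step: (0.2800, 0.2800, 0.4400)
After 2 steps: (0.2768, 0.3168, 0.4064)
After 3 steps: (0.2814, 0.3118, 0.4068)
After 4 steps: (0.2825, 0.3113, 0.4062)
P(in state 3 after 4 steps) = 0.4062

0.4062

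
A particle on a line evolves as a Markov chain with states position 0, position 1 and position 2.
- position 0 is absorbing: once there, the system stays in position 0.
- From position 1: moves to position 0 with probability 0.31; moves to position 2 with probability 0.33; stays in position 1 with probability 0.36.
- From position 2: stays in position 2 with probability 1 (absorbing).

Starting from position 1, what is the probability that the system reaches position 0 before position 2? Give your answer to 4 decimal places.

Let h(s) be the probability of absorption at position 0 starting from transient state s. Then h(position 0) = 1 and h(position 2) = 0. By first-step analysis:
h(position 1) = 0.31·1 + 0.36·h(position 1) + 0.33·0
Solving: h(position 1) = 0.4844.
Starting from position 1, the probability is 0.4844.

0.4844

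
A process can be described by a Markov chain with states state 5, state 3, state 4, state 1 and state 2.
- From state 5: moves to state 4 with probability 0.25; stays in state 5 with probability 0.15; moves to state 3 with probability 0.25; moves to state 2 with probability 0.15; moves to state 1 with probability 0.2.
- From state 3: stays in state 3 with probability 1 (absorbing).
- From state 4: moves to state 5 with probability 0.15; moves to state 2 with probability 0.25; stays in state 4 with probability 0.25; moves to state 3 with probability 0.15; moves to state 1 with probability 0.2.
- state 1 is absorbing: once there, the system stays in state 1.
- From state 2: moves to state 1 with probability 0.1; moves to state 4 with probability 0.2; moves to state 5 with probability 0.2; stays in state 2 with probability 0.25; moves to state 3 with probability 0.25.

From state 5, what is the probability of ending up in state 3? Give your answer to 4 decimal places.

0.5557

Let h(s) be the probability of absorption at state 3 starting from transient state s. Then h(state 3) = 1 and h(state 1) = 0. By first-step analysis:
h(state 5) = 0.15·h(state 5) + 0.25·1 + 0.25·h(state 4) + 0.2·0 + 0.15·h(state 2)
h(state 4) = 0.15·h(state 5) + 0.15·1 + 0.25·h(state 4) + 0.2·0 + 0.25·h(state 2)
h(state 2) = 0.2·h(state 5) + 0.25·1 + 0.2·h(state 4) + 0.1·0 + 0.25·h(state 2)
Solving: h(state 5) = 0.5557, h(state 4) = 0.5177, h(state 2) = 0.6196.
Starting from state 5, the probability is 0.5557.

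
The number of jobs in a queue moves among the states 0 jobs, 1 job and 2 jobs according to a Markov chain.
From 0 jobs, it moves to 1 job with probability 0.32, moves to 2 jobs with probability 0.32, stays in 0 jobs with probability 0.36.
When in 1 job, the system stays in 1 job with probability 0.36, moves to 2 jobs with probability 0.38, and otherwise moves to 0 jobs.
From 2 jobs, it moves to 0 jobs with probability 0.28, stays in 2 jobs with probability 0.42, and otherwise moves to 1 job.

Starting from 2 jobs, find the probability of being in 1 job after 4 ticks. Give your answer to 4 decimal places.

Propagate the distribution vector 4 ticks from 2 jobs.
After 0 ticks: (0.0000, 0.0000, 1.0000)
After 1 tick: (0.2800, 0.3000, 0.4200)
After 2 ticks: (0.2964, 0.3236, 0.3800)
After 3 ticks: (0.2972, 0.3253, 0.3774)
After 4 ticks: (0.2973, 0.3255, 0.3773)
P(in 1 job after 4 ticks) = 0.3255

0.3255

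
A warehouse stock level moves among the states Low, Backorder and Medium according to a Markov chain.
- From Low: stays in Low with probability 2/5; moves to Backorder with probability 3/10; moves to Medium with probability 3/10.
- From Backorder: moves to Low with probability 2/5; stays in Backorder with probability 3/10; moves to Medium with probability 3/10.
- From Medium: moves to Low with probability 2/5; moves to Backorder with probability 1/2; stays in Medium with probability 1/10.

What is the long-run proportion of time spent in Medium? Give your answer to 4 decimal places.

Let the stationary distribution be π with π = πP and π_1 + π_2 + π_3 = 1.
π_1 = 0.4·π_1 + 0.4·π_2 + 0.4·π_3
π_2 = 0.3·π_1 + 0.3·π_2 + 0.5·π_3
Solving with the normalization constraint gives π = (0.4000, 0.3500, 0.2500).
So the stationary probability of Medium is 0.2500.

0.2500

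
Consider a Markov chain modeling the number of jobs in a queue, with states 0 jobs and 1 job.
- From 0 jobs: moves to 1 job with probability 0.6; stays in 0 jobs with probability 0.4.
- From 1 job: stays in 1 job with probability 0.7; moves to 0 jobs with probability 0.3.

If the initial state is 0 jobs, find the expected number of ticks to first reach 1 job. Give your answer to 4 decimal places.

1.6667

Let t(s) be the expected number of ticks to first reach 1 job from state s, with t(1 job) = 0. Conditioning on the first tick:
t(0 jobs) = 1 + 0.4·t(0 jobs)
Solving: t(0 jobs) = 1.6667.
Expected ticks from 0 jobs to 1 job: 1.6667.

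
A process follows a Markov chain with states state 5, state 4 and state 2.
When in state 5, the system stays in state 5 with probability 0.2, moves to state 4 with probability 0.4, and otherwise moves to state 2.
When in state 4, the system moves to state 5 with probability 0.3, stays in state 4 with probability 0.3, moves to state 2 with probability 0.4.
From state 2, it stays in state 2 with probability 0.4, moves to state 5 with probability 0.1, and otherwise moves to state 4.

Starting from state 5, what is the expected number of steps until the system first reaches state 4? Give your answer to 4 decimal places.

Let t(s) be the expected number of steps to first reach state 4 from state s, with t(state 4) = 0. Conditioning on the first step:
t(state 5) = 1 + 0.2·t(state 5) + 0.4·t(state 2)
t(state 2) = 1 + 0.1·t(state 5) + 0.4·t(state 2)
Solving: t(state 5) = 2.2727, t(state 2) = 2.0455.
Expected steps from state 5 to state 4: 2.2727.

2.2727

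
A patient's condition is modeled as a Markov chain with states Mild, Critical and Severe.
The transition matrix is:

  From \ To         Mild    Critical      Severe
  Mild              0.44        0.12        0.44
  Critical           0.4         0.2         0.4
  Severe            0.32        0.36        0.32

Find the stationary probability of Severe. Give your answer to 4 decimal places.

0.3846

Let the stationary distribution be π with π = πP and π_1 + π_2 + π_3 = 1.
π_1 = 0.44·π_1 + 0.4·π_2 + 0.32·π_3
π_2 = 0.12·π_1 + 0.2·π_2 + 0.36·π_3
Solving with the normalization constraint gives π = (0.3846, 0.2308, 0.3846).
So the stationary probability of Severe is 0.3846.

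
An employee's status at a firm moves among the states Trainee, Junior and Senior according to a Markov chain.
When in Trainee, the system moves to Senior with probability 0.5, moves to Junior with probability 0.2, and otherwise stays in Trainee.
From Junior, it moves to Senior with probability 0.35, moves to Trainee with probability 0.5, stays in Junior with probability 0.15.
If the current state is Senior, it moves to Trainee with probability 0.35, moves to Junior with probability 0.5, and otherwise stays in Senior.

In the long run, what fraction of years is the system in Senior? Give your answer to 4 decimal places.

Let the stationary distribution be π with π = πP and π_1 + π_2 + π_3 = 1.
π_1 = 0.3·π_1 + 0.5·π_2 + 0.35·π_3
π_2 = 0.2·π_1 + 0.15·π_2 + 0.5·π_3
Solving with the normalization constraint gives π = (0.3744, 0.2872, 0.3385).
So the stationary probability of Senior is 0.3385.

0.3385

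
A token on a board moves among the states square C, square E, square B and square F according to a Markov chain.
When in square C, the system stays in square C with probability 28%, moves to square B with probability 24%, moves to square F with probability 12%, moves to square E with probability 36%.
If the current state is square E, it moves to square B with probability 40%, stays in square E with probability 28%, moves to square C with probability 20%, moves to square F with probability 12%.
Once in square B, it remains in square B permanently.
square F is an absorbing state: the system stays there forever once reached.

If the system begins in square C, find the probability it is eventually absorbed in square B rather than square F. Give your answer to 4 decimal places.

0.7097

Let h(s) be the probability of absorption at square B starting from transient state s. Then h(square B) = 1 and h(square F) = 0. By first-step analysis:
h(square C) = 0.28·h(square C) + 0.36·h(square E) + 0.24·1 + 0.12·0
h(square E) = 0.2·h(square C) + 0.28·h(square E) + 0.4·1 + 0.12·0
Solving: h(square C) = 0.7097, h(square E) = 0.7527.
Starting from square C, the probability is 0.7097.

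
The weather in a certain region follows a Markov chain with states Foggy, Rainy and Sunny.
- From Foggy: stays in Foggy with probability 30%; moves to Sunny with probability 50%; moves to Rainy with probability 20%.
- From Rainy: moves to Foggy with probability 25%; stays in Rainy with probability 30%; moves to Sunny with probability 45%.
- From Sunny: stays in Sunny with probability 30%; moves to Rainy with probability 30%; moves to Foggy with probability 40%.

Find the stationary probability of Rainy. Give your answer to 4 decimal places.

0.2673

Let the stationary distribution be π with π = πP and π_1 + π_2 + π_3 = 1.
π_1 = 0.3·π_1 + 0.25·π_2 + 0.4·π_3
π_2 = 0.2·π_1 + 0.3·π_2 + 0.3·π_3
Solving with the normalization constraint gives π = (0.3272, 0.2673, 0.4055).
So the stationary probability of Rainy is 0.2673.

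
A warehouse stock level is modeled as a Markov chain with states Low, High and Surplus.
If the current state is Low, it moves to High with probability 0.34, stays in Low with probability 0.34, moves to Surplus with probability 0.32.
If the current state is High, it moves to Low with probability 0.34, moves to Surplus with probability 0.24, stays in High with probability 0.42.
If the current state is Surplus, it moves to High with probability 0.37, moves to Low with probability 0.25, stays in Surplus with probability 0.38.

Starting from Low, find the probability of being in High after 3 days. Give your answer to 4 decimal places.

Propagate the distribution vector 3 days from Low.
After 0 days: (1.0000, 0.0000, 0.0000)
After 1 day: (0.3400, 0.3400, 0.3200)
After 2 days: (0.3112, 0.3768, 0.3120)
After 3 days: (0.3119, 0.3795, 0.3086)
P(in High after 3 days) = 0.3795

0.3795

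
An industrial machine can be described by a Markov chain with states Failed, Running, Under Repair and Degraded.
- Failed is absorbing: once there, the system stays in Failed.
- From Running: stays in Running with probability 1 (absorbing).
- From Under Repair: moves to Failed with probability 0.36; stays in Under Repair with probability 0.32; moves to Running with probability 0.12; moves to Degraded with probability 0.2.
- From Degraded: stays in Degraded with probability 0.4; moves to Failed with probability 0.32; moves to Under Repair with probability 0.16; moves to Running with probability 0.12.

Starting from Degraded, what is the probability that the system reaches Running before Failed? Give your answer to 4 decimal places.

0.2681

Let h(s) be the probability of absorption at Running starting from transient state s. Then h(Running) = 1 and h(Failed) = 0. By first-step analysis:
h(Under Repair) = 0.36·0 + 0.12·1 + 0.32·h(Under Repair) + 0.2·h(Degraded)
h(Degraded) = 0.32·0 + 0.12·1 + 0.16·h(Under Repair) + 0.4·h(Degraded)
Solving: h(Under Repair) = 0.2553, h(Degraded) = 0.2681.
Starting from Degraded, the probability is 0.2681.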